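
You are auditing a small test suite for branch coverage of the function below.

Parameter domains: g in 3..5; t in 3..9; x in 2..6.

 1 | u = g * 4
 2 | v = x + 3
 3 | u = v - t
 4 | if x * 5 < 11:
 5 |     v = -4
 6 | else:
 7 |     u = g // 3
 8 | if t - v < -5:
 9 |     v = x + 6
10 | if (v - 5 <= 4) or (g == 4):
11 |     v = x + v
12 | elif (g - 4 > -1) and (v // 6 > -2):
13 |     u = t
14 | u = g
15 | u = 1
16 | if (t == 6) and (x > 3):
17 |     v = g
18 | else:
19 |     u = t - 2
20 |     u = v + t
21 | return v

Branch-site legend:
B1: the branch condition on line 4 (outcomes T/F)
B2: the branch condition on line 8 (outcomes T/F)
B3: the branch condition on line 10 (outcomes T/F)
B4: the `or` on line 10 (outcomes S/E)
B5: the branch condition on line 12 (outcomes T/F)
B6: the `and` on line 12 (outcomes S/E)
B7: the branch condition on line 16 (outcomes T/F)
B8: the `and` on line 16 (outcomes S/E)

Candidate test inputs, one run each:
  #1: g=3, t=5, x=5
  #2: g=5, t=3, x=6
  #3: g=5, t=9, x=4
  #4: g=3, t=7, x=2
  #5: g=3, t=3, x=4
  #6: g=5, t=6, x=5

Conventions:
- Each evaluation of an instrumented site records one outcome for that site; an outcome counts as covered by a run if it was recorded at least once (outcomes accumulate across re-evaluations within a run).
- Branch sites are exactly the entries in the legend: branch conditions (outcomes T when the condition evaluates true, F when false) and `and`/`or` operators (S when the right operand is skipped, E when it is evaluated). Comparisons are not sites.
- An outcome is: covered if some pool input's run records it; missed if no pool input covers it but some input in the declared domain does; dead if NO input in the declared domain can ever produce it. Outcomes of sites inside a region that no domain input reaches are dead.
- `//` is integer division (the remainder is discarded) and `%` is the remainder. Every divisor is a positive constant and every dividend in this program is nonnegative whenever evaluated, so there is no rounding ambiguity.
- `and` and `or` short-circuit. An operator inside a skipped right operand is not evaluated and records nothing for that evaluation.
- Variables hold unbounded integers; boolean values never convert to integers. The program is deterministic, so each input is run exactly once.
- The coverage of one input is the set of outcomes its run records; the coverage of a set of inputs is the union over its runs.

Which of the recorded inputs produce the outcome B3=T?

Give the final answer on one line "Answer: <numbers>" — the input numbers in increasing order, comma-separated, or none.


input #1 (g=3, t=5, x=5): hits B3=T
input #2 (g=5, t=3, x=6): never hits B3=T
input #3 (g=5, t=9, x=4): hits B3=T
input #4 (g=3, t=7, x=2): hits B3=T
input #5 (g=3, t=3, x=4): hits B3=T
input #6 (g=5, t=6, x=5): hits B3=T
Answer: 1, 3, 4, 5, 6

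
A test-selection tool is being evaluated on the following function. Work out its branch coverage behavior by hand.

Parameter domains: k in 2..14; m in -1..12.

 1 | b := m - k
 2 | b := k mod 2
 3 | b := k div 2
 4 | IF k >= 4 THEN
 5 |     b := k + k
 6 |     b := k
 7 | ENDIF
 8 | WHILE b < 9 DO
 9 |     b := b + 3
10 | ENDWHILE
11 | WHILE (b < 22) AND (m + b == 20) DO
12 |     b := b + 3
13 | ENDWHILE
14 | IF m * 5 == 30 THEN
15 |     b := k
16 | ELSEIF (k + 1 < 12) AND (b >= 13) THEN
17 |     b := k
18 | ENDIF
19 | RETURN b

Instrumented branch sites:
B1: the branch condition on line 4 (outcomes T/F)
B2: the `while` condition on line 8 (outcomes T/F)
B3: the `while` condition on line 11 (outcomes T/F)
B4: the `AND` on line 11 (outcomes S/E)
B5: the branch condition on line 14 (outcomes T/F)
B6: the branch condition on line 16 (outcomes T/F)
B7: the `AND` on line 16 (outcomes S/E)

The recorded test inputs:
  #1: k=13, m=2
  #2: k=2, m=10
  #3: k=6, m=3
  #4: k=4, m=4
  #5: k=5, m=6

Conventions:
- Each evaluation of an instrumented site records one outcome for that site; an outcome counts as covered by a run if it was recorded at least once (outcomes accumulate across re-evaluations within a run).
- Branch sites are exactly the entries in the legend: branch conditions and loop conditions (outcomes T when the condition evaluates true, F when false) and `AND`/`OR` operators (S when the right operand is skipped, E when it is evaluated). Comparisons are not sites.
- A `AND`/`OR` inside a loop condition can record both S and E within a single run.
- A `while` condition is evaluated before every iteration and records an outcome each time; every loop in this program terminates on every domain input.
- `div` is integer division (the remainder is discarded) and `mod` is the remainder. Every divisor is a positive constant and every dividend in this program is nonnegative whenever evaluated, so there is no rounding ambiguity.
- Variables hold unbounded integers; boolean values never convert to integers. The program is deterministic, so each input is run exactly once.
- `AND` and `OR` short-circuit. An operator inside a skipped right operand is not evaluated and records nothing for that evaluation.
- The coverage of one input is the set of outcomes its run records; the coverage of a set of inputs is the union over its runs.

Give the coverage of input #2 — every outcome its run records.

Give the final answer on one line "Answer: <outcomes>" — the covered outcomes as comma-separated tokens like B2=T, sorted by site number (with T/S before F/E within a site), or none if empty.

Simulating input #2 (k=2, m=10) step by step:
  B1->F, B2->T, B2->T, B2->T, B2->F, B4->E, B3->T, B4->E, B3->F, B5->F
  B7->E, B6->T
deduplicating events, the covered set is: B1=F, B2=T, B2=F, B3=T, B3=F, B4=E, B5=F, B6=T, B7=E

Answer: B1=F, B2=T, B2=F, B3=T, B3=F, B4=E, B5=F, B6=T, B7=E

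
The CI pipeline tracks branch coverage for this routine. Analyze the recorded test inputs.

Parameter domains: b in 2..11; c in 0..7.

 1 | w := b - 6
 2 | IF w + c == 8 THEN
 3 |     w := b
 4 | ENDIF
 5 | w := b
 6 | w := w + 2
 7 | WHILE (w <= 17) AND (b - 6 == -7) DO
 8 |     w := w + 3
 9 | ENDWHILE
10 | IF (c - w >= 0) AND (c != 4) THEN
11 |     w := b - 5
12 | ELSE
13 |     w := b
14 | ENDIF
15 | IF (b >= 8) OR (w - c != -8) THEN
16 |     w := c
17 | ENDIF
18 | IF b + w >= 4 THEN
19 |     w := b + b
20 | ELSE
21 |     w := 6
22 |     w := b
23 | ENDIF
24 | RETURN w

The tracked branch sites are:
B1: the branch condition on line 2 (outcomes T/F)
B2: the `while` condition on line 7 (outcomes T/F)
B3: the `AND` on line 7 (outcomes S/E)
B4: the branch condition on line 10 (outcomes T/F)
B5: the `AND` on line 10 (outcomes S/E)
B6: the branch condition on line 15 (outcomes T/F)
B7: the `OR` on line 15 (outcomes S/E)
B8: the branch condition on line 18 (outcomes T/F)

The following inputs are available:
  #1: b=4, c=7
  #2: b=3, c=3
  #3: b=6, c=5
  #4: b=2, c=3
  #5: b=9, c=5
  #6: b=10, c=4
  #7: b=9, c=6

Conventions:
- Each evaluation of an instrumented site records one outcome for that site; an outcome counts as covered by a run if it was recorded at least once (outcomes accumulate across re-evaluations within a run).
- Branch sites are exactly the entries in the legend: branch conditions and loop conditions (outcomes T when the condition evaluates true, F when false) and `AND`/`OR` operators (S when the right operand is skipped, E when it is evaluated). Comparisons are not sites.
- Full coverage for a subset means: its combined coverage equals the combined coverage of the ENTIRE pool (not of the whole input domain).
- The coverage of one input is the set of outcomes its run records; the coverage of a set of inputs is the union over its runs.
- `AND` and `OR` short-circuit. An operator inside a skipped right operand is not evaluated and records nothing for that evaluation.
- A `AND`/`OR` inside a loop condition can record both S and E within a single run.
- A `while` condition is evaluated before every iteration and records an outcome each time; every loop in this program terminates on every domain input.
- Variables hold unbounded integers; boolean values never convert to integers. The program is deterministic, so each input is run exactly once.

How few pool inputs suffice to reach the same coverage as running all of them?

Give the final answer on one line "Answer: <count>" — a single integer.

test 1 (b=4, c=7) fires B1->F, B3->E, B2->F, B5->E, B4->T, B7->E, B6->F, B8->F; hits B1=F, B2=F, B3=E, B4=T, B5=E, B6=F, B7=E, B8=F
test 2 (b=3, c=3) fires B1->F, B3->E, B2->F, B5->S, B4->F, B7->E, B6->T, B8->T; hits B1=F, B2=F, B3=E, B4=F, B5=S, B6=T, B7=E, B8=T
test 3 (b=6, c=5) fires B1->F, B3->E, B2->F, B5->S, B4->F, B7->E, B6->T, B8->T; hits B1=F, B2=F, B3=E, B4=F, B5=S, B6=T, B7=E, B8=T
test 4 (b=2, c=3) fires B1->F, B3->E, B2->F, B5->S, B4->F, B7->E, B6->T, B8->T; hits B1=F, B2=F, B3=E, B4=F, B5=S, B6=T, B7=E, B8=T
test 5 (b=9, c=5) fires B1->T, B3->E, B2->F, B5->S, B4->F, B7->S, B6->T, B8->T; hits B1=T, B2=F, B3=E, B4=F, B5=S, B6=T, B7=S, B8=T
test 6 (b=10, c=4) fires B1->T, B3->E, B2->F, B5->S, B4->F, B7->S, B6->T, B8->T; hits B1=T, B2=F, B3=E, B4=F, B5=S, B6=T, B7=S, B8=T
test 7 (b=9, c=6) fires B1->F, B3->E, B2->F, B5->S, B4->F, B7->S, B6->T, B8->T; hits B1=F, B2=F, B3=E, B4=F, B5=S, B6=T, B7=S, B8=T
union over all inputs: B1=T, B1=F, B2=F, B3=E, B4=T, B4=F, B5=S, B5=E, B6=T, B6=F, B7=S, B7=E, B8=T, B8=F (14 outcomes)
checked all size-1 subsets: none covers 14 outcomes (max 8/14)
size 2: inputs {1, 5} cover all 14 outcomes, and no lexicographically smaller subset of this size does

Answer: 2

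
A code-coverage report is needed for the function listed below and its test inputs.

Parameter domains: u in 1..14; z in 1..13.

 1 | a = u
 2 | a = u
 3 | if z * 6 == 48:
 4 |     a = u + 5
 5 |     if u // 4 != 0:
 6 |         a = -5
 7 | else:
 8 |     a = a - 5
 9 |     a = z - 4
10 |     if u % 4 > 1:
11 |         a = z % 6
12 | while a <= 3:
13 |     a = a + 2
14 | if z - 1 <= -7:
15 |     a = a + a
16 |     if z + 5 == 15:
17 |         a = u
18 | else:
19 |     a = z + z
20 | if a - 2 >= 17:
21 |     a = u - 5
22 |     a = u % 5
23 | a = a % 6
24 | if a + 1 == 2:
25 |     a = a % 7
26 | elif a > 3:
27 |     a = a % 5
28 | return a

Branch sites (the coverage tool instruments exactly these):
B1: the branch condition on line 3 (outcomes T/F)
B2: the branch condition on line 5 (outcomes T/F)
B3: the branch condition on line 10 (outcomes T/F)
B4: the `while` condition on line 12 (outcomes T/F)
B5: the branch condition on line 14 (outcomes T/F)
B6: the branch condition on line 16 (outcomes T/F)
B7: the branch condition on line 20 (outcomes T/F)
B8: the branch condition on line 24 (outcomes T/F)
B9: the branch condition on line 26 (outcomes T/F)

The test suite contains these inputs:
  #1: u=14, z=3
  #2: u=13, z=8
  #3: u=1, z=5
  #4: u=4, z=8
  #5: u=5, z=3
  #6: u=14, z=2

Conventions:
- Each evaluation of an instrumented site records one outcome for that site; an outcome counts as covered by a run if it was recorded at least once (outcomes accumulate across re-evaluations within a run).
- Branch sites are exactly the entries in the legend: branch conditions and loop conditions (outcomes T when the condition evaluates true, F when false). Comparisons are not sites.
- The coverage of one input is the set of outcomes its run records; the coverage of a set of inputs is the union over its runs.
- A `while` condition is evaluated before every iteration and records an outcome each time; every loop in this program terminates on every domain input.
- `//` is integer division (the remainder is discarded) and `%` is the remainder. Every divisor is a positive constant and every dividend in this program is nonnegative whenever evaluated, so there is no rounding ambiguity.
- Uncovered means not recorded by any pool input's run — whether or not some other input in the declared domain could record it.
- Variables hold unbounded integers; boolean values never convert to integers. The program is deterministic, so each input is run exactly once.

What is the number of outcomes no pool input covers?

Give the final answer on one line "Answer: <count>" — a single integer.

run #1 (u=14, z=3) runs B1->F, B3->T, B4->T, B4->F, B5->F, B7->F, B8->F, B9->F; records B1=F, B3=T, B4=T, B4=F, B5=F, B7=F, B8=F, B9=F
run #2 (u=13, z=8) runs B1->T, B2->T, B4->T, B4->T, B4->T, B4->T, B4->T, B4->F, B5->F, B7->F, B8->F, B9->T; records B1=T, B2=T, B4=T, B4=F, B5=F, B7=F, B8=F, B9=T
run #3 (u=1, z=5) runs B1->F, B3->F, B4->T, B4->T, B4->F, B5->F, B7->F, B8->F, B9->T; records B1=F, B3=F, B4=T, B4=F, B5=F, B7=F, B8=F, B9=T
run #4 (u=4, z=8) runs B1->T, B2->T, B4->T, B4->T, B4->T, B4->T, B4->T, B4->F, B5->F, B7->F, B8->F, B9->T; records B1=T, B2=T, B4=T, B4=F, B5=F, B7=F, B8=F, B9=T
run #5 (u=5, z=3) runs B1->F, B3->F, B4->T, B4->T, B4->T, B4->F, B5->F, B7->F, B8->F, B9->F; records B1=F, B3=F, B4=T, B4=F, B5=F, B7=F, B8=F, B9=F
run #6 (u=14, z=2) runs B1->F, B3->T, B4->T, B4->F, B5->F, B7->F, B8->F, B9->T; records B1=F, B3=T, B4=T, B4=F, B5=F, B7=F, B8=F, B9=T
union over the pool: B1=T, B1=F, B2=T, B3=T, B3=F, B4=T, B4=F, B5=F, B7=F, B8=F, B9=T, B9=F
uncovered (6 of 18): B2=F, B5=T, B6=T, B6=F, B7=T, B8=T

Answer: 6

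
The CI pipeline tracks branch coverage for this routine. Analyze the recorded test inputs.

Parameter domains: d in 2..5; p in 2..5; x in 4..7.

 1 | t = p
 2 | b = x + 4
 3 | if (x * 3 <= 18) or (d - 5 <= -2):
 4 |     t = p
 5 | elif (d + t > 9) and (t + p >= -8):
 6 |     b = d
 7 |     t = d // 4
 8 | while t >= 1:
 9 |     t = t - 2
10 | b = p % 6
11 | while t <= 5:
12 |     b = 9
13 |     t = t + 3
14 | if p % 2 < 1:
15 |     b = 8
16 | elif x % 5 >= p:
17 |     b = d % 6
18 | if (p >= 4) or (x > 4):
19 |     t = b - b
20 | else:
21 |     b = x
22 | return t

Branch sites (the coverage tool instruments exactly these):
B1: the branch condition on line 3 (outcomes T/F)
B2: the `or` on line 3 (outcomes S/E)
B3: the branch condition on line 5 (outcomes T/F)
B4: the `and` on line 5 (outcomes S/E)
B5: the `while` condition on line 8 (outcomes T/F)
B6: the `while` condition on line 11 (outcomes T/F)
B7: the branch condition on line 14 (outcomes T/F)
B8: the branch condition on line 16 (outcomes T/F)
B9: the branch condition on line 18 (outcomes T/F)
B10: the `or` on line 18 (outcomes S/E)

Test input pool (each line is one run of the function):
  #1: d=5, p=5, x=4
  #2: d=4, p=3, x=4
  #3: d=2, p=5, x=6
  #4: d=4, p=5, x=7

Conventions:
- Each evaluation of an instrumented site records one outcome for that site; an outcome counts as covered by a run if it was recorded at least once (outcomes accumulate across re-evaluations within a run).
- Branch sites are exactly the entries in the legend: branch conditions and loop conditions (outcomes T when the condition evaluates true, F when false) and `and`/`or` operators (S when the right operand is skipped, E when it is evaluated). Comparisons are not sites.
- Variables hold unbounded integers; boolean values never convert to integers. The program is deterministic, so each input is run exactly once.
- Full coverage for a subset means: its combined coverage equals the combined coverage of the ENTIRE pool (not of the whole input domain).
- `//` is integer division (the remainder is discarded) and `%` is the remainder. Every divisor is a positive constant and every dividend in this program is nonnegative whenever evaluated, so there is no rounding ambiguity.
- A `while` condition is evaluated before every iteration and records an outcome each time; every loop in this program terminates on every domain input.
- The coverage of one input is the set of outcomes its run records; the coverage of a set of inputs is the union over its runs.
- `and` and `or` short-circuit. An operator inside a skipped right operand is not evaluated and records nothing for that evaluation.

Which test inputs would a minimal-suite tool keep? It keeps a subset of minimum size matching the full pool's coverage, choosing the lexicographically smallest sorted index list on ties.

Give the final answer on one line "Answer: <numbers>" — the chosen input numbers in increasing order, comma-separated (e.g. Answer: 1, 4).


run #1 (d=5, p=5, x=4) runs B2->S, B1->T, B5->T, B5->T, B5->T, B5->F, B6->T, B6->T, B6->T, B6->F, B7->F, B8->F, B10->S, B9->T; records B1=T, B2=S, B5=T, B5=F, B6=T, B6=F, B7=F, B8=F, B9=T, B10=S
run #2 (d=4, p=3, x=4) runs B2->S, B1->T, B5->T, B5->T, B5->F, B6->T, B6->T, B6->T, B6->F, B7->F, B8->T, B10->E, B9->F; records B1=T, B2=S, B5=T, B5=F, B6=T, B6=F, B7=F, B8=T, B9=F, B10=E
run #3 (d=2, p=5, x=6) runs B2->S, B1->T, B5->T, B5->T, B5->T, B5->F, B6->T, B6->T, B6->T, B6->F, B7->F, B8->F, B10->S, B9->T; records B1=T, B2=S, B5=T, B5=F, B6=T, B6=F, B7=F, B8=F, B9=T, B10=S
run #4 (d=4, p=5, x=7) runs B2->E, B1->F, B4->S, B3->F, B5->T, B5->T, B5->T, B5->F, B6->T, B6->T, B6->T, B6->F, B7->F, B8->F, ...; records B1=F, B2=E, B3=F, B4=S, B5=T, B5=F, B6=T, B6=F, B7=F, B8=F, B9=T, B10=S
union over all inputs: B1=T, B1=F, B2=S, B2=E, B3=F, B4=S, B5=T, B5=F, B6=T, B6=F, B7=F, B8=T, B8=F, B9=T, B9=F, B10=S, B10=E (17 outcomes)
checked all size-1 subsets: none covers 17 outcomes (max 12/17)
inputs {2, 4} (size 2) cover everything; no size-2 subset with a lexicographically smaller index list covers all 17
Answer: 2, 4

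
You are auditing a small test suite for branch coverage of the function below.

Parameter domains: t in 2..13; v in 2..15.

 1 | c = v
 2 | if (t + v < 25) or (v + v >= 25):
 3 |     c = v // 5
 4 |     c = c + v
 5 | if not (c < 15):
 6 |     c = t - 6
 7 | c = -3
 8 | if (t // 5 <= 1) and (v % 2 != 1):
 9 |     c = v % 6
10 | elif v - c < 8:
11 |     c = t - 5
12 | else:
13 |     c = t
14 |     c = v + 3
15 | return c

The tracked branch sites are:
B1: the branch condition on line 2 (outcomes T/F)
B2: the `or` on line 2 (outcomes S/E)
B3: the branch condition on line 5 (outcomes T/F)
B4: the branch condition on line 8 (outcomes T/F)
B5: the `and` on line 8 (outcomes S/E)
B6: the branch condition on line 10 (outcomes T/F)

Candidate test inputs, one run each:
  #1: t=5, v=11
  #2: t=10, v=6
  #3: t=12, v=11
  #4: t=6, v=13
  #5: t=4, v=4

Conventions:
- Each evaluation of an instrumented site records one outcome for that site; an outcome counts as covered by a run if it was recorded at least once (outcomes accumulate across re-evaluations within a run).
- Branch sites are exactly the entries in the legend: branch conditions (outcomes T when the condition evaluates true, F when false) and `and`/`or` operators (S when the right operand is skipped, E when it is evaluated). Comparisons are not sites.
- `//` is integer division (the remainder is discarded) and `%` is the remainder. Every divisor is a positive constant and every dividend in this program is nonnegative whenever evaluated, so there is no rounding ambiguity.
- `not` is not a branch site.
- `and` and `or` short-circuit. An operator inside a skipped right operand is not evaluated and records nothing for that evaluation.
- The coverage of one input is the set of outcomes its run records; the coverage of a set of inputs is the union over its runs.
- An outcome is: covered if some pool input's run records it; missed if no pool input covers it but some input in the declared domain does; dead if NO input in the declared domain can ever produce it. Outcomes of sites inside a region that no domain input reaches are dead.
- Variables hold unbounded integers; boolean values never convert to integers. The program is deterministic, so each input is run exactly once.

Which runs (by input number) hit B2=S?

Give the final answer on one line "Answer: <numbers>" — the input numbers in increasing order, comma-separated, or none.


input #1 (t=5, v=11): covers B2=S
input #2 (t=10, v=6): covers B2=S
input #3 (t=12, v=11): covers B2=S
input #4 (t=6, v=13): covers B2=S
input #5 (t=4, v=4): covers B2=S
Answer: 1, 2, 3, 4, 5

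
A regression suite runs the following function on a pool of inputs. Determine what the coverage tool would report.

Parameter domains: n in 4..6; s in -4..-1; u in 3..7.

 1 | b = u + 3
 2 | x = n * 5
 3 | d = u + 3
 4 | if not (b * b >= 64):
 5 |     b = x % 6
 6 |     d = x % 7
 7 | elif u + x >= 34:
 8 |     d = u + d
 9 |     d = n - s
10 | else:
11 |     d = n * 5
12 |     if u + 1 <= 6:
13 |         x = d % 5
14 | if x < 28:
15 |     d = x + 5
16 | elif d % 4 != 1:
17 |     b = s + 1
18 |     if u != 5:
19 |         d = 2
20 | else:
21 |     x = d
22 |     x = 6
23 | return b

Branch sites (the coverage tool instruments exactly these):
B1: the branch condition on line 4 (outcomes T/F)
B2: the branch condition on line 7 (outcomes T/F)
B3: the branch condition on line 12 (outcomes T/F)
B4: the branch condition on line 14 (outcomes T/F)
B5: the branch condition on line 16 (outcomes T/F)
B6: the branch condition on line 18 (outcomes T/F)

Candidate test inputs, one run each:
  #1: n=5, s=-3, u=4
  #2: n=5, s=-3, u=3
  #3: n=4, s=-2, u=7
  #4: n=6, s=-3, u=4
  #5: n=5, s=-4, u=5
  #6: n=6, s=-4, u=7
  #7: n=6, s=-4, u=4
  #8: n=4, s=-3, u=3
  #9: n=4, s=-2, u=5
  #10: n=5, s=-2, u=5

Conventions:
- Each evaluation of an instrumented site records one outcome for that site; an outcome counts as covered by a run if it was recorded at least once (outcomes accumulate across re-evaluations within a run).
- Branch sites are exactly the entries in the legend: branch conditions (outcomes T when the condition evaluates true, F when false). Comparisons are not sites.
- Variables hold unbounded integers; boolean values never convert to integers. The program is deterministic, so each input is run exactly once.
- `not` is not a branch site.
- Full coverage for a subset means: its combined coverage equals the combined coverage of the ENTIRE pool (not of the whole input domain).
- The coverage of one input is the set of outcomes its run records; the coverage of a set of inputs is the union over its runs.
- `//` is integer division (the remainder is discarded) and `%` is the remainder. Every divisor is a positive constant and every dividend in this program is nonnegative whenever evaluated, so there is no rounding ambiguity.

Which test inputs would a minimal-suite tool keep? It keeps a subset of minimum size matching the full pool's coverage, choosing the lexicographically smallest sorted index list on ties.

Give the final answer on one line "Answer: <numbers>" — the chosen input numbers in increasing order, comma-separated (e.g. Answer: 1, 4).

input #1 (n=5, s=-3, u=4): events B1->T, B4->T; covers B1=T, B4=T
input #2 (n=5, s=-3, u=3): events B1->T, B4->T; covers B1=T, B4=T
input #3 (n=4, s=-2, u=7): events B1->F, B2->F, B3->F, B4->T; covers B1=F, B2=F, B3=F, B4=T
input #4 (n=6, s=-3, u=4): events B1->T, B4->F, B5->T, B6->T; covers B1=T, B4=F, B5=T, B6=T
input #5 (n=5, s=-4, u=5): events B1->F, B2->F, B3->T, B4->T; covers B1=F, B2=F, B3=T, B4=T
input #6 (n=6, s=-4, u=7): events B1->F, B2->T, B4->F, B5->T, B6->T; covers B1=F, B2=T, B4=F, B5=T, B6=T
input #7 (n=6, s=-4, u=4): events B1->T, B4->F, B5->T, B6->T; covers B1=T, B4=F, B5=T, B6=T
input #8 (n=4, s=-3, u=3): events B1->T, B4->T; covers B1=T, B4=T
input #9 (n=4, s=-2, u=5): events B1->F, B2->F, B3->T, B4->T; covers B1=F, B2=F, B3=T, B4=T
input #10 (n=5, s=-2, u=5): events B1->F, B2->F, B3->T, B4->T; covers B1=F, B2=F, B3=T, B4=T
the full pool covers 10 outcomes: B1=T, B1=F, B2=T, B2=F, B3=T, B3=F, B4=T, B4=F, B5=T, B6=T
checked all size-1 subsets: none covers 10 outcomes (max 5/10)
checked all size-2 subsets: none covers 10 outcomes (max 8/10)
checked all size-3 subsets: none covers 10 outcomes (max 9/10)
size 4: inputs {1, 3, 5, 6} cover all 10 outcomes, and no lexicographically smaller subset of this size does

Answer: 1, 3, 5, 6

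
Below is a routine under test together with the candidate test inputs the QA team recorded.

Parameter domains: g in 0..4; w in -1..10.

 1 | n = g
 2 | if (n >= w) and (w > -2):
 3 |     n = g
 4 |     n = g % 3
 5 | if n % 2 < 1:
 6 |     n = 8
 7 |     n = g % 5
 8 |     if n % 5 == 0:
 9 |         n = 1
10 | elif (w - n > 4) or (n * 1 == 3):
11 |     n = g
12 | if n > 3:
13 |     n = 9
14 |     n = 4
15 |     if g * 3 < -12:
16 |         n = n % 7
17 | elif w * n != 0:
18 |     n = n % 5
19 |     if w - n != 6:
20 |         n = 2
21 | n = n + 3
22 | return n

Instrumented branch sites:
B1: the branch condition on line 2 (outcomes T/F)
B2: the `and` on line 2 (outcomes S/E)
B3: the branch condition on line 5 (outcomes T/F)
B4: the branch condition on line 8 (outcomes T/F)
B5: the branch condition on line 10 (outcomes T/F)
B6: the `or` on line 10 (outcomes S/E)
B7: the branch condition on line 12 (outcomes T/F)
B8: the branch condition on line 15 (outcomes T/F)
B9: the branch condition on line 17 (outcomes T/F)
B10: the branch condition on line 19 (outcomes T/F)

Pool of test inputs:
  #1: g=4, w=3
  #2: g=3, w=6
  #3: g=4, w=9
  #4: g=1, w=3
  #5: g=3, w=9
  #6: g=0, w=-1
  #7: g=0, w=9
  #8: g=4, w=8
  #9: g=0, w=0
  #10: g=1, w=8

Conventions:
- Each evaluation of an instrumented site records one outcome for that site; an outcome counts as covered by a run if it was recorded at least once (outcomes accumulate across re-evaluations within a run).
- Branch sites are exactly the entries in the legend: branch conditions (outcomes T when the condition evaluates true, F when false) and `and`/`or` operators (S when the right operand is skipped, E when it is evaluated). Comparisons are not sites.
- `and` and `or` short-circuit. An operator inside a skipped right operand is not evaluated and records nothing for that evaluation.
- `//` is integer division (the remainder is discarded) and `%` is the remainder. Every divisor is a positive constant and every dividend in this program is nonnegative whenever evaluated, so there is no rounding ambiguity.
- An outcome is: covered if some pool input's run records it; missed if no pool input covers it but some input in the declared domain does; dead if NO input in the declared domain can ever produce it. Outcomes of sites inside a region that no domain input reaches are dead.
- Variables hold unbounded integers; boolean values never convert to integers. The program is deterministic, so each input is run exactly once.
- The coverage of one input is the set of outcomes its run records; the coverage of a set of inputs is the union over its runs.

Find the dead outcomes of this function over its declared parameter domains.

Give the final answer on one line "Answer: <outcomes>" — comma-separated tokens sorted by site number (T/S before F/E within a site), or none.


exhaustive pass over the 60-input domain:
  B8=T: unreachable across the whole domain -> dead
  reachable outcomes have witnesses, e.g. B1=T (e.g. g=0, w=-1), B1=F (e.g. g=0, w=1), B2=S (e.g. g=0, w=1), B2=E (e.g. g=0, w=-1)
Answer: B8=T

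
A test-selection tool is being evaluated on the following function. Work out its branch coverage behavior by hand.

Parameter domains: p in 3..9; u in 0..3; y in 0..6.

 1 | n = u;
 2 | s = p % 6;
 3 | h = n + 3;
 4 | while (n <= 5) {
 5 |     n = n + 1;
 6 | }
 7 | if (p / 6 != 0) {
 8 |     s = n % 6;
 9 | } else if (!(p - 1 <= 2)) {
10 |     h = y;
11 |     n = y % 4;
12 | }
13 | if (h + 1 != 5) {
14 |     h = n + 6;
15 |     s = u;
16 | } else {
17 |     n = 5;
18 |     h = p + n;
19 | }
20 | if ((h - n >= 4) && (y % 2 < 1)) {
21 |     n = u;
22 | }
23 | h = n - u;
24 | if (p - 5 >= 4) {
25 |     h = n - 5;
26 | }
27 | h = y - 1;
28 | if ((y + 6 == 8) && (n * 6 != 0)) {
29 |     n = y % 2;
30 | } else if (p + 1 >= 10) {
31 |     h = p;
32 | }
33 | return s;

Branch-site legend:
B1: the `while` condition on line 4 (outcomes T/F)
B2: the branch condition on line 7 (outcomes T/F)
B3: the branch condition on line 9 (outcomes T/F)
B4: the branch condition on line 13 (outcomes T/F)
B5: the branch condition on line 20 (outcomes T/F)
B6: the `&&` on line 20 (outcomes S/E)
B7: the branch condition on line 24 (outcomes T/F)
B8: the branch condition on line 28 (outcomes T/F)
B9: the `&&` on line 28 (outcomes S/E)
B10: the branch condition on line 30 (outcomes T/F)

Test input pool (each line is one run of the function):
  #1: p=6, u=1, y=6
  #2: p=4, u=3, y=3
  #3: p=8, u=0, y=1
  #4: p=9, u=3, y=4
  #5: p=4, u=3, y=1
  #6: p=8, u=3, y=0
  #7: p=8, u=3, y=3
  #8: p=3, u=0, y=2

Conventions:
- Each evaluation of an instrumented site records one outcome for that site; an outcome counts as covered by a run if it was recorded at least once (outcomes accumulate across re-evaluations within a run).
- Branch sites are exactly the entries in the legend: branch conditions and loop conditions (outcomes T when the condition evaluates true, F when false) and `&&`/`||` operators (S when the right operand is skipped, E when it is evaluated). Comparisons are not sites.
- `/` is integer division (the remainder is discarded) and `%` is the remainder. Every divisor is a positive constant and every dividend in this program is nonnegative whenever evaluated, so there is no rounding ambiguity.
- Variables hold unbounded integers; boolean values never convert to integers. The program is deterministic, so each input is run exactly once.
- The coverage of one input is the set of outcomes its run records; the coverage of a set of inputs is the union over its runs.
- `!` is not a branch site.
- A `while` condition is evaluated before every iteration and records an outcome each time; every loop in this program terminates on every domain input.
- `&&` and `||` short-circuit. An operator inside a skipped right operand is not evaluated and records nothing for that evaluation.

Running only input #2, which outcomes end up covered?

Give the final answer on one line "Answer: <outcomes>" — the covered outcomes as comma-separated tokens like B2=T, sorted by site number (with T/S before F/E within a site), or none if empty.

Running input #2 (p=4, u=3, y=3), event by event:
  B1->T, B1->T, B1->T, B1->F, B2->F, B3->T, B4->T, B6->E, B5->F, B7->F
  B9->S, B8->F, B10->F
as a set, this run covers: B1=T, B1=F, B2=F, B3=T, B4=T, B5=F, B6=E, B7=F, B8=F, B9=S, B10=F

Answer: B1=T, B1=F, B2=F, B3=T, B4=T, B5=F, B6=E, B7=F, B8=F, B9=S, B10=F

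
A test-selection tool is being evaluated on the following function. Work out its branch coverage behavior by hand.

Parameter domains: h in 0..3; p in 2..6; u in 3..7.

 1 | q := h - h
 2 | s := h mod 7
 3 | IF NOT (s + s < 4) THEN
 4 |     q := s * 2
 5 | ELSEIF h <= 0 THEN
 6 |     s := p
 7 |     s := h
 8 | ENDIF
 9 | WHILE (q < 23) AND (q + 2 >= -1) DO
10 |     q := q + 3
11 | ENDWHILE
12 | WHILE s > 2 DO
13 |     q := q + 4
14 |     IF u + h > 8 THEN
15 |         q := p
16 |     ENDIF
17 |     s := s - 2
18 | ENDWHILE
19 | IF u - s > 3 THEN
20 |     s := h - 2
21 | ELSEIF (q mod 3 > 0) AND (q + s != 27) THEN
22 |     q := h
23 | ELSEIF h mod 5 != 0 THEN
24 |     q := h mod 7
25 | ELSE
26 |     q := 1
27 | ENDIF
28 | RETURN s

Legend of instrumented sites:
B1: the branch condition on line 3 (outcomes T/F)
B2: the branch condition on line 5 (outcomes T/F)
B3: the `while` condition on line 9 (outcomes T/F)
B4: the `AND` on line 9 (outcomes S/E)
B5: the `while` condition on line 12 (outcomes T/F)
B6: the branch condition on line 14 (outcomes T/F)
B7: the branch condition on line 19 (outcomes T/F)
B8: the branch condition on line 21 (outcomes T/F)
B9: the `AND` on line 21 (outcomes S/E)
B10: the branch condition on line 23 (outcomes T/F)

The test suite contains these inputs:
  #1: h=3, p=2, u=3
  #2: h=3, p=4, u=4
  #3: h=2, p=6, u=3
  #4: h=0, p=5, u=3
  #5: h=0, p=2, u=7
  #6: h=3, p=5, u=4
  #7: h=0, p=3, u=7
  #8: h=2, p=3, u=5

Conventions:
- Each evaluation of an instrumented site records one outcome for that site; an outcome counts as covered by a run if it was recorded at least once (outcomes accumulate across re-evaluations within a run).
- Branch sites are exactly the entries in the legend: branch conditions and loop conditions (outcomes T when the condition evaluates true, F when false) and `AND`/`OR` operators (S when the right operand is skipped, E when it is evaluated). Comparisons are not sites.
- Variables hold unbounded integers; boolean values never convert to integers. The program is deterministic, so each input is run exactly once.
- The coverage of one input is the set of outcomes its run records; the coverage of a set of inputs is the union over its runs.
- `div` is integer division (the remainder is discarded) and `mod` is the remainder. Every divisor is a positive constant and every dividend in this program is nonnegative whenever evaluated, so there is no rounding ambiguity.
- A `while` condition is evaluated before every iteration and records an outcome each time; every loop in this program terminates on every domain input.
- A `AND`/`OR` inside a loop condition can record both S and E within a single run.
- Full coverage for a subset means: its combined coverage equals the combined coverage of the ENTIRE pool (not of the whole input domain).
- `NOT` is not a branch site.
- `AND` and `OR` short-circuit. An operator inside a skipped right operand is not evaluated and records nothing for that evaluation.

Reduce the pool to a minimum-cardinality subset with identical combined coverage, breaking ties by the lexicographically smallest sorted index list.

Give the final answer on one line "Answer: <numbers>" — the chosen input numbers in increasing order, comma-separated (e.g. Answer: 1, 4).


test 1 (h=3, p=2, u=3) hits B1=T, B3=T, B3=F, B4=S, B4=E, B5=T, B5=F, B6=F, B7=F, B8=T, B9=E
test 2 (h=3, p=4, u=4) hits B1=T, B3=T, B3=F, B4=S, B4=E, B5=T, B5=F, B6=F, B7=F, B8=T, B9=E
test 3 (h=2, p=6, u=3) hits B1=T, B3=T, B3=F, B4=S, B4=E, B5=F, B7=F, B8=F, B9=E, B10=T
test 4 (h=0, p=5, u=3) hits B1=F, B2=T, B3=T, B3=F, B4=S, B4=E, B5=F, B7=F, B8=F, B9=S, B10=F
test 5 (h=0, p=2, u=7) hits B1=F, B2=T, B3=T, B3=F, B4=S, B4=E, B5=F, B7=T
test 6 (h=3, p=5, u=4) hits B1=T, B3=T, B3=F, B4=S, B4=E, B5=T, B5=F, B6=F, B7=F, B8=T, B9=E
test 7 (h=0, p=3, u=7) hits B1=F, B2=T, B3=T, B3=F, B4=S, B4=E, B5=F, B7=T
test 8 (h=2, p=3, u=5) hits B1=T, B3=T, B3=F, B4=S, B4=E, B5=F, B7=F, B8=F, B9=E, B10=T
pool-wide coverage (18 outcomes): B1=T, B1=F, B2=T, B3=T, B3=F, B4=S, B4=E, B5=T, B5=F, B6=F, B7=T, B7=F, B8=T, B8=F, B9=S, B9=E, B10=T, B10=F
checked all size-1 subsets: none covers 18 outcomes (max 11/18)
checked all size-2 subsets: none covers 18 outcomes (max 16/18)
checked all size-3 subsets: none covers 18 outcomes (max 17/18)
inputs {1, 3, 4, 5} (size 4) cover everything; no size-4 subset with a lexicographically smaller index list covers all 18
Answer: 1, 3, 4, 5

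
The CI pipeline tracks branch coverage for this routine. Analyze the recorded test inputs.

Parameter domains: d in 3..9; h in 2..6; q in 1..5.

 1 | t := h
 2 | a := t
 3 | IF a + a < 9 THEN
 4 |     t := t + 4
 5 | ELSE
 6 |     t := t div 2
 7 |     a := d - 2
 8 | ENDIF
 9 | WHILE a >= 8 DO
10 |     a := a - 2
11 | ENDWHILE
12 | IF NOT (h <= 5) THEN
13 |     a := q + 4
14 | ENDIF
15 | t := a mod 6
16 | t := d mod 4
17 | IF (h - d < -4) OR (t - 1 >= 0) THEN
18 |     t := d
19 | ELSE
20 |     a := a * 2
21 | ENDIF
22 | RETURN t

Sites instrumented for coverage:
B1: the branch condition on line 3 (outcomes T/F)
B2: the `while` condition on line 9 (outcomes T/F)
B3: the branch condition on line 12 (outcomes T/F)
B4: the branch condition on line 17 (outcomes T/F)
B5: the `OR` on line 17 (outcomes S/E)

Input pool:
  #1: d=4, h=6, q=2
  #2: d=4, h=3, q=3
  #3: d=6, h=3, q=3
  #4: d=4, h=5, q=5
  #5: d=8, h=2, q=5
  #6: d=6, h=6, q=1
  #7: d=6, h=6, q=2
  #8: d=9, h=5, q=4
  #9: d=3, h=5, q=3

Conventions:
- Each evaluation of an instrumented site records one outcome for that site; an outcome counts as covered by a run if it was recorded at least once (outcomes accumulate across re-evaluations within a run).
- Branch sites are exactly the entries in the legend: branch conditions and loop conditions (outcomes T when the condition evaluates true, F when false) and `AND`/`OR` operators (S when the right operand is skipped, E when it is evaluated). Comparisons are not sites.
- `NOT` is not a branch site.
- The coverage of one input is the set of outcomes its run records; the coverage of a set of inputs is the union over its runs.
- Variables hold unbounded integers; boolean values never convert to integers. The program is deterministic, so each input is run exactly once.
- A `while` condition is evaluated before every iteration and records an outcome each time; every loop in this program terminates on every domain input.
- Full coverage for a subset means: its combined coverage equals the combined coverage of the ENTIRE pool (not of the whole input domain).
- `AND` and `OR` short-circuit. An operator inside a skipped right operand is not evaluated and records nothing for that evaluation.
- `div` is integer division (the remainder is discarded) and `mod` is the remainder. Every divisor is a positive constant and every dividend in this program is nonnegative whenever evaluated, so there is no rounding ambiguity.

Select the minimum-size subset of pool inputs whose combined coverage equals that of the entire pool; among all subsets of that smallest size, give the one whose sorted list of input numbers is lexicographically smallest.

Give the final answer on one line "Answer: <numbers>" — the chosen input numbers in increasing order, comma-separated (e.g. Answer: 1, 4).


input #1, d=4, h=6, q=2: outcomes B1=F, B2=F, B3=T, B4=F, B5=E
input #2, d=4, h=3, q=3: outcomes B1=T, B2=F, B3=F, B4=F, B5=E
input #3, d=6, h=3, q=3: outcomes B1=T, B2=F, B3=F, B4=T, B5=E
input #4, d=4, h=5, q=5: outcomes B1=F, B2=F, B3=F, B4=F, B5=E
input #5, d=8, h=2, q=5: outcomes B1=T, B2=F, B3=F, B4=T, B5=S
input #6, d=6, h=6, q=1: outcomes B1=F, B2=F, B3=T, B4=T, B5=E
input #7, d=6, h=6, q=2: outcomes B1=F, B2=F, B3=T, B4=T, B5=E
input #8, d=9, h=5, q=4: outcomes B1=F, B2=F, B3=F, B4=T, B5=E
input #9, d=3, h=5, q=3: outcomes B1=F, B2=F, B3=F, B4=T, B5=E
union over all inputs: B1=T, B1=F, B2=F, B3=T, B3=F, B4=T, B4=F, B5=S, B5=E (9 outcomes)
every size-1 subset falls short of the 9 outcomes (best: 5/9)
at size 2, {1, 5} reaches all 9 outcomes; every lexicographically earlier size-2 subset fails
Answer: 1, 5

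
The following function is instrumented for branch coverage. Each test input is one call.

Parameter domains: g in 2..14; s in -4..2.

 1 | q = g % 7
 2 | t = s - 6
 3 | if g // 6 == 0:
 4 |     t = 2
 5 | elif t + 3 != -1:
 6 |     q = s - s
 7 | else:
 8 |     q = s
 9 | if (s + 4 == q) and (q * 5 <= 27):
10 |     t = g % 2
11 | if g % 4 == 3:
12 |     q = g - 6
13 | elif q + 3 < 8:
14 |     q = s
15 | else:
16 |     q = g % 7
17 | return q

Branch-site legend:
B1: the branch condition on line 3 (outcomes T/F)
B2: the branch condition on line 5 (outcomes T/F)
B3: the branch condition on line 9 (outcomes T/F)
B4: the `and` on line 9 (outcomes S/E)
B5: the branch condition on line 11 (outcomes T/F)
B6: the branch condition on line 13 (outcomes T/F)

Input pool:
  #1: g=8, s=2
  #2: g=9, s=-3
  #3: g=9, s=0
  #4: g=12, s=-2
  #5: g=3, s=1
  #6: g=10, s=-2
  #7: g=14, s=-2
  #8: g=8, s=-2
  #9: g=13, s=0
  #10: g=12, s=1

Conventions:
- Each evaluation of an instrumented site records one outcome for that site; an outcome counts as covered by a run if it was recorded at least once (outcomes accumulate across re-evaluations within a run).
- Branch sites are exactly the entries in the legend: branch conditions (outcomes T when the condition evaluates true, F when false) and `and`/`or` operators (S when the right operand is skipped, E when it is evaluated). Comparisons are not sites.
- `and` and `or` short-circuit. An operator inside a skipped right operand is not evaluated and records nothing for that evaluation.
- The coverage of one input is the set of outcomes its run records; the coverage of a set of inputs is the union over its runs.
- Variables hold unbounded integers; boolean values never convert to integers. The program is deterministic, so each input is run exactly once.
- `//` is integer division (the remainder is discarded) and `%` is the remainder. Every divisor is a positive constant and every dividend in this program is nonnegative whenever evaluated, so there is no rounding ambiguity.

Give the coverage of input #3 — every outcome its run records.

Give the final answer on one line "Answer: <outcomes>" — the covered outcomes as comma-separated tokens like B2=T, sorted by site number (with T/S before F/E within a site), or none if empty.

Simulating input #3 (g=9, s=0) step by step:
  B1->F, B2->T, B4->S, B3->F, B5->F, B6->T
collecting distinct outcomes: B1=F, B2=T, B3=F, B4=S, B5=F, B6=T

Answer: B1=F, B2=T, B3=F, B4=S, B5=F, B6=T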